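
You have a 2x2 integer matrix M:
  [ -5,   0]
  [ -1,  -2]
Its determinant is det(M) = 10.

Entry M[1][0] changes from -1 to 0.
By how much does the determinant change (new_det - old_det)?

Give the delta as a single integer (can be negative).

Answer: 0

Derivation:
Cofactor C_10 = 0
Entry delta = 0 - -1 = 1
Det delta = entry_delta * cofactor = 1 * 0 = 0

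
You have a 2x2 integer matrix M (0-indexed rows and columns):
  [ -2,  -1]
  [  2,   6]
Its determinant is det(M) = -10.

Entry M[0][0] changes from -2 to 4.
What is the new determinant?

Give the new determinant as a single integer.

Answer: 26

Derivation:
det is linear in row 0: changing M[0][0] by delta changes det by delta * cofactor(0,0).
Cofactor C_00 = (-1)^(0+0) * minor(0,0) = 6
Entry delta = 4 - -2 = 6
Det delta = 6 * 6 = 36
New det = -10 + 36 = 26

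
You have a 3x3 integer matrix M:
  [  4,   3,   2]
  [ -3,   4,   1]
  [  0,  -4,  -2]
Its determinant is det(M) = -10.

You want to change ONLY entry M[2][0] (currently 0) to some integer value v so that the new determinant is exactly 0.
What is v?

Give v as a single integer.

Answer: -2

Derivation:
det is linear in entry M[2][0]: det = old_det + (v - 0) * C_20
Cofactor C_20 = -5
Want det = 0: -10 + (v - 0) * -5 = 0
  (v - 0) = 10 / -5 = -2
  v = 0 + (-2) = -2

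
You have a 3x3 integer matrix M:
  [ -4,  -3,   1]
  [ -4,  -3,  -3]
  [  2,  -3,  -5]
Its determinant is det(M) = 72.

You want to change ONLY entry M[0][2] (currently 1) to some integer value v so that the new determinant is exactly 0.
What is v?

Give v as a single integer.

Answer: -3

Derivation:
det is linear in entry M[0][2]: det = old_det + (v - 1) * C_02
Cofactor C_02 = 18
Want det = 0: 72 + (v - 1) * 18 = 0
  (v - 1) = -72 / 18 = -4
  v = 1 + (-4) = -3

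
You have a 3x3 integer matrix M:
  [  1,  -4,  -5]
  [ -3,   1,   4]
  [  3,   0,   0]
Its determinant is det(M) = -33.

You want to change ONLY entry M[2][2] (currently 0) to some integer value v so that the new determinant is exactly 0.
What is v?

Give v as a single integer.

det is linear in entry M[2][2]: det = old_det + (v - 0) * C_22
Cofactor C_22 = -11
Want det = 0: -33 + (v - 0) * -11 = 0
  (v - 0) = 33 / -11 = -3
  v = 0 + (-3) = -3

Answer: -3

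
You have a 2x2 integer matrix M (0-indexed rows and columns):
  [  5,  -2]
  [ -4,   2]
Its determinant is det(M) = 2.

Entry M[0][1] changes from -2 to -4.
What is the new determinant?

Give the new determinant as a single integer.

Answer: -6

Derivation:
det is linear in row 0: changing M[0][1] by delta changes det by delta * cofactor(0,1).
Cofactor C_01 = (-1)^(0+1) * minor(0,1) = 4
Entry delta = -4 - -2 = -2
Det delta = -2 * 4 = -8
New det = 2 + -8 = -6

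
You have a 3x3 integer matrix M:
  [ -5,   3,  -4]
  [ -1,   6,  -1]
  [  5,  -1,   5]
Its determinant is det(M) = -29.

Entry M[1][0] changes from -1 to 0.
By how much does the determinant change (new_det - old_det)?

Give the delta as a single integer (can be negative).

Cofactor C_10 = -11
Entry delta = 0 - -1 = 1
Det delta = entry_delta * cofactor = 1 * -11 = -11

Answer: -11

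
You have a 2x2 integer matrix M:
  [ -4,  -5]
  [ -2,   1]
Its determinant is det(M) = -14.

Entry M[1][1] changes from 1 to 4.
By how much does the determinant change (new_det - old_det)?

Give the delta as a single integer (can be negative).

Answer: -12

Derivation:
Cofactor C_11 = -4
Entry delta = 4 - 1 = 3
Det delta = entry_delta * cofactor = 3 * -4 = -12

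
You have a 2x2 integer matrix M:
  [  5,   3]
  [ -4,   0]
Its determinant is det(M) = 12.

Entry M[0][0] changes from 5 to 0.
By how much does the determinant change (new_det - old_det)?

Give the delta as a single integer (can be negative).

Cofactor C_00 = 0
Entry delta = 0 - 5 = -5
Det delta = entry_delta * cofactor = -5 * 0 = 0

Answer: 0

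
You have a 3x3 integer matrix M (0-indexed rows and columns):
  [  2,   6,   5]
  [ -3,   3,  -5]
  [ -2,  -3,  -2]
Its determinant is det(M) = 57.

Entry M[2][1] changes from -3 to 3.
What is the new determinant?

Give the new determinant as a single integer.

det is linear in row 2: changing M[2][1] by delta changes det by delta * cofactor(2,1).
Cofactor C_21 = (-1)^(2+1) * minor(2,1) = -5
Entry delta = 3 - -3 = 6
Det delta = 6 * -5 = -30
New det = 57 + -30 = 27

Answer: 27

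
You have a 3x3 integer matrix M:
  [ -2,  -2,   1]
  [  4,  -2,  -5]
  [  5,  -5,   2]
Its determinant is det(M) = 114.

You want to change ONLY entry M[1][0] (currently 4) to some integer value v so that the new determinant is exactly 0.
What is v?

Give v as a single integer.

det is linear in entry M[1][0]: det = old_det + (v - 4) * C_10
Cofactor C_10 = -1
Want det = 0: 114 + (v - 4) * -1 = 0
  (v - 4) = -114 / -1 = 114
  v = 4 + (114) = 118

Answer: 118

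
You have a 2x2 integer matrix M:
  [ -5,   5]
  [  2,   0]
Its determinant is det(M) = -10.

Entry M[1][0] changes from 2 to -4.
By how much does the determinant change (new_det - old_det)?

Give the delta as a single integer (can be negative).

Answer: 30

Derivation:
Cofactor C_10 = -5
Entry delta = -4 - 2 = -6
Det delta = entry_delta * cofactor = -6 * -5 = 30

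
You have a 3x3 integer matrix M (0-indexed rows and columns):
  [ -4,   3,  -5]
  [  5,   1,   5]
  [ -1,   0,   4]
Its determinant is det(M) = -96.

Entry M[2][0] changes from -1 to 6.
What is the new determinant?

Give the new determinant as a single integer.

Answer: 44

Derivation:
det is linear in row 2: changing M[2][0] by delta changes det by delta * cofactor(2,0).
Cofactor C_20 = (-1)^(2+0) * minor(2,0) = 20
Entry delta = 6 - -1 = 7
Det delta = 7 * 20 = 140
New det = -96 + 140 = 44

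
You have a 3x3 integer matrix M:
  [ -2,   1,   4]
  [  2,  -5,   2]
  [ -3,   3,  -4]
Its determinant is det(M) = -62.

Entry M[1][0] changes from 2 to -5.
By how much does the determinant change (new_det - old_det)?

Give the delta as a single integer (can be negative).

Cofactor C_10 = 16
Entry delta = -5 - 2 = -7
Det delta = entry_delta * cofactor = -7 * 16 = -112

Answer: -112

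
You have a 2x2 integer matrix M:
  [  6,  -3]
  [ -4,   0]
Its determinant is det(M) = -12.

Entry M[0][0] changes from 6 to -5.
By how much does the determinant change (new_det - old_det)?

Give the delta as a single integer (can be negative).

Answer: 0

Derivation:
Cofactor C_00 = 0
Entry delta = -5 - 6 = -11
Det delta = entry_delta * cofactor = -11 * 0 = 0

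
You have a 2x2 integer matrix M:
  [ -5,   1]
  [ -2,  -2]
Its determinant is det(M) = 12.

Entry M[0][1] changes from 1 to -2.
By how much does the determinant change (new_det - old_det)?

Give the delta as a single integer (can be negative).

Cofactor C_01 = 2
Entry delta = -2 - 1 = -3
Det delta = entry_delta * cofactor = -3 * 2 = -6

Answer: -6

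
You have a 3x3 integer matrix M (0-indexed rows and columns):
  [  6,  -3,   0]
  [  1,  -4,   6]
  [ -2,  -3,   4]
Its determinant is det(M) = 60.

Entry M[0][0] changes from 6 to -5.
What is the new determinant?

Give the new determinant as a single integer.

det is linear in row 0: changing M[0][0] by delta changes det by delta * cofactor(0,0).
Cofactor C_00 = (-1)^(0+0) * minor(0,0) = 2
Entry delta = -5 - 6 = -11
Det delta = -11 * 2 = -22
New det = 60 + -22 = 38

Answer: 38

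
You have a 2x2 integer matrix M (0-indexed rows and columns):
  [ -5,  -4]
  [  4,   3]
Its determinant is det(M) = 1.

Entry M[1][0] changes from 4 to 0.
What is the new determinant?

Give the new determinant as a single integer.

Answer: -15

Derivation:
det is linear in row 1: changing M[1][0] by delta changes det by delta * cofactor(1,0).
Cofactor C_10 = (-1)^(1+0) * minor(1,0) = 4
Entry delta = 0 - 4 = -4
Det delta = -4 * 4 = -16
New det = 1 + -16 = -15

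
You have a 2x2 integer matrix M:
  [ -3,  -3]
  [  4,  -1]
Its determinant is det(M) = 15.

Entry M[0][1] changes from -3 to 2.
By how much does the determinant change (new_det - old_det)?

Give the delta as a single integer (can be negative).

Answer: -20

Derivation:
Cofactor C_01 = -4
Entry delta = 2 - -3 = 5
Det delta = entry_delta * cofactor = 5 * -4 = -20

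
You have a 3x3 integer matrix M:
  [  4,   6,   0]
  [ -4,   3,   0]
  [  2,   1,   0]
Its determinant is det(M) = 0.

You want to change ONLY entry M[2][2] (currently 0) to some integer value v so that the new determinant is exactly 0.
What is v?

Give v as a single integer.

det is linear in entry M[2][2]: det = old_det + (v - 0) * C_22
Cofactor C_22 = 36
Want det = 0: 0 + (v - 0) * 36 = 0
  (v - 0) = 0 / 36 = 0
  v = 0 + (0) = 0

Answer: 0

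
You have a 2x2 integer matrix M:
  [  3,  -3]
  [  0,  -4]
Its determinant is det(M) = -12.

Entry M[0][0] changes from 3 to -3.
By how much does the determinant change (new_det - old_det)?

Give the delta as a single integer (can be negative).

Cofactor C_00 = -4
Entry delta = -3 - 3 = -6
Det delta = entry_delta * cofactor = -6 * -4 = 24

Answer: 24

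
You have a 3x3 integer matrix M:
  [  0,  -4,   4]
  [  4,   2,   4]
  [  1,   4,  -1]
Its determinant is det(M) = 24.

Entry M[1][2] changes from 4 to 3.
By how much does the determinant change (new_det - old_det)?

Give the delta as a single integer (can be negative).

Answer: 4

Derivation:
Cofactor C_12 = -4
Entry delta = 3 - 4 = -1
Det delta = entry_delta * cofactor = -1 * -4 = 4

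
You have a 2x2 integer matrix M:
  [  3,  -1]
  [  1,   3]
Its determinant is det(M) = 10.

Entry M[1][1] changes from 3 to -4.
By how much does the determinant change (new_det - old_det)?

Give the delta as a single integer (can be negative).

Answer: -21

Derivation:
Cofactor C_11 = 3
Entry delta = -4 - 3 = -7
Det delta = entry_delta * cofactor = -7 * 3 = -21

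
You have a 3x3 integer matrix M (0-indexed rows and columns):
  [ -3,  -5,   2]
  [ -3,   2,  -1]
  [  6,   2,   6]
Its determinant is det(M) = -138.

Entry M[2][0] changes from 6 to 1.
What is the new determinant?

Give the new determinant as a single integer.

det is linear in row 2: changing M[2][0] by delta changes det by delta * cofactor(2,0).
Cofactor C_20 = (-1)^(2+0) * minor(2,0) = 1
Entry delta = 1 - 6 = -5
Det delta = -5 * 1 = -5
New det = -138 + -5 = -143

Answer: -143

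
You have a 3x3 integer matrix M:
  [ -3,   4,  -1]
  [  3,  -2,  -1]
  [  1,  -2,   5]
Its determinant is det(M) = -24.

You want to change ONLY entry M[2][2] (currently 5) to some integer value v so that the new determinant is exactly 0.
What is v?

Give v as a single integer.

det is linear in entry M[2][2]: det = old_det + (v - 5) * C_22
Cofactor C_22 = -6
Want det = 0: -24 + (v - 5) * -6 = 0
  (v - 5) = 24 / -6 = -4
  v = 5 + (-4) = 1

Answer: 1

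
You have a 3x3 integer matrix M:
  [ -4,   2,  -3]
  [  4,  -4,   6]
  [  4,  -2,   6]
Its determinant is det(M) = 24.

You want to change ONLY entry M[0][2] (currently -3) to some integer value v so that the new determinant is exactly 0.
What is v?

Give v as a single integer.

Answer: -6

Derivation:
det is linear in entry M[0][2]: det = old_det + (v - -3) * C_02
Cofactor C_02 = 8
Want det = 0: 24 + (v - -3) * 8 = 0
  (v - -3) = -24 / 8 = -3
  v = -3 + (-3) = -6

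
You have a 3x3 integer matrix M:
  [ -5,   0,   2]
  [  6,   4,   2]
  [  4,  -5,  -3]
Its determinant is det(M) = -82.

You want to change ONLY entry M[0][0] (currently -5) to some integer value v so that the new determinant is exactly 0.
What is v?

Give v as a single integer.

Answer: -46

Derivation:
det is linear in entry M[0][0]: det = old_det + (v - -5) * C_00
Cofactor C_00 = -2
Want det = 0: -82 + (v - -5) * -2 = 0
  (v - -5) = 82 / -2 = -41
  v = -5 + (-41) = -46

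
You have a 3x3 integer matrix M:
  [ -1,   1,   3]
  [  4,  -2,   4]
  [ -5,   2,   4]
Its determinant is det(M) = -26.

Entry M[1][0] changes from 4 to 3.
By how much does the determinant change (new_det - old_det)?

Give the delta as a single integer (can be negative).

Cofactor C_10 = 2
Entry delta = 3 - 4 = -1
Det delta = entry_delta * cofactor = -1 * 2 = -2

Answer: -2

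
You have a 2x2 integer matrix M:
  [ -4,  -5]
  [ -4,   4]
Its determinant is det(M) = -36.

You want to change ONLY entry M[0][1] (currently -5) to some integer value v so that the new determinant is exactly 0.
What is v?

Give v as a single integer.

Answer: 4

Derivation:
det is linear in entry M[0][1]: det = old_det + (v - -5) * C_01
Cofactor C_01 = 4
Want det = 0: -36 + (v - -5) * 4 = 0
  (v - -5) = 36 / 4 = 9
  v = -5 + (9) = 4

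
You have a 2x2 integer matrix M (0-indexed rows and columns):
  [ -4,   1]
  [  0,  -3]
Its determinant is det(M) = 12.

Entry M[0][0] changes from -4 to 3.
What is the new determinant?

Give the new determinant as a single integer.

Answer: -9

Derivation:
det is linear in row 0: changing M[0][0] by delta changes det by delta * cofactor(0,0).
Cofactor C_00 = (-1)^(0+0) * minor(0,0) = -3
Entry delta = 3 - -4 = 7
Det delta = 7 * -3 = -21
New det = 12 + -21 = -9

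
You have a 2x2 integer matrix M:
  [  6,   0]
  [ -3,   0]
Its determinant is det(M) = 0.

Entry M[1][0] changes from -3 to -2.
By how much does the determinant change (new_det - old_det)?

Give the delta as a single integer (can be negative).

Cofactor C_10 = 0
Entry delta = -2 - -3 = 1
Det delta = entry_delta * cofactor = 1 * 0 = 0

Answer: 0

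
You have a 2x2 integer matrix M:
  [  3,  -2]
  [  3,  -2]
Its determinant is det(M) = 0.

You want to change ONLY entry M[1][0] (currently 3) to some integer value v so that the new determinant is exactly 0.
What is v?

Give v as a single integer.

det is linear in entry M[1][0]: det = old_det + (v - 3) * C_10
Cofactor C_10 = 2
Want det = 0: 0 + (v - 3) * 2 = 0
  (v - 3) = 0 / 2 = 0
  v = 3 + (0) = 3

Answer: 3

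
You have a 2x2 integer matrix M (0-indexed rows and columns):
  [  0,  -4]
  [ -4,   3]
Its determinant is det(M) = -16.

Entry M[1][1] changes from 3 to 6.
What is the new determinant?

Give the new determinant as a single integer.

Answer: -16

Derivation:
det is linear in row 1: changing M[1][1] by delta changes det by delta * cofactor(1,1).
Cofactor C_11 = (-1)^(1+1) * minor(1,1) = 0
Entry delta = 6 - 3 = 3
Det delta = 3 * 0 = 0
New det = -16 + 0 = -16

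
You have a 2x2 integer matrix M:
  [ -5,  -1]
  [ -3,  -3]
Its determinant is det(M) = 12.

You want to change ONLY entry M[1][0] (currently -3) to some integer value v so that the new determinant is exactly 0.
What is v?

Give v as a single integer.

det is linear in entry M[1][0]: det = old_det + (v - -3) * C_10
Cofactor C_10 = 1
Want det = 0: 12 + (v - -3) * 1 = 0
  (v - -3) = -12 / 1 = -12
  v = -3 + (-12) = -15

Answer: -15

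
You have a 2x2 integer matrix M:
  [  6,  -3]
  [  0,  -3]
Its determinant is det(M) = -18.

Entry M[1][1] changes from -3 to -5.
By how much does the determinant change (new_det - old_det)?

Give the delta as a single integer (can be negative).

Cofactor C_11 = 6
Entry delta = -5 - -3 = -2
Det delta = entry_delta * cofactor = -2 * 6 = -12

Answer: -12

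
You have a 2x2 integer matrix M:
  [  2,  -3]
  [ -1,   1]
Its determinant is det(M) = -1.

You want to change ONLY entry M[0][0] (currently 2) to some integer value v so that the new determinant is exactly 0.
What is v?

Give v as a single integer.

det is linear in entry M[0][0]: det = old_det + (v - 2) * C_00
Cofactor C_00 = 1
Want det = 0: -1 + (v - 2) * 1 = 0
  (v - 2) = 1 / 1 = 1
  v = 2 + (1) = 3

Answer: 3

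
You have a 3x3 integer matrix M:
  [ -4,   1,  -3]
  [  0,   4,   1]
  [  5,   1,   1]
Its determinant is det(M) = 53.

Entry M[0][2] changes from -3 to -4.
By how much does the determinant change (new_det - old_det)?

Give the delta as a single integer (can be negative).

Cofactor C_02 = -20
Entry delta = -4 - -3 = -1
Det delta = entry_delta * cofactor = -1 * -20 = 20

Answer: 20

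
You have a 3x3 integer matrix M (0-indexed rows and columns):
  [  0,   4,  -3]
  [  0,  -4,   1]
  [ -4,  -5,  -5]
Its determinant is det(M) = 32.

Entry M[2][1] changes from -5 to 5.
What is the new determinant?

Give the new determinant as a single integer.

Answer: 32

Derivation:
det is linear in row 2: changing M[2][1] by delta changes det by delta * cofactor(2,1).
Cofactor C_21 = (-1)^(2+1) * minor(2,1) = 0
Entry delta = 5 - -5 = 10
Det delta = 10 * 0 = 0
New det = 32 + 0 = 32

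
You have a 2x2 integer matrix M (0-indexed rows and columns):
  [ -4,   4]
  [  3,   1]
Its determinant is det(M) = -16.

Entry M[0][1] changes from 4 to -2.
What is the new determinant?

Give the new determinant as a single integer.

Answer: 2

Derivation:
det is linear in row 0: changing M[0][1] by delta changes det by delta * cofactor(0,1).
Cofactor C_01 = (-1)^(0+1) * minor(0,1) = -3
Entry delta = -2 - 4 = -6
Det delta = -6 * -3 = 18
New det = -16 + 18 = 2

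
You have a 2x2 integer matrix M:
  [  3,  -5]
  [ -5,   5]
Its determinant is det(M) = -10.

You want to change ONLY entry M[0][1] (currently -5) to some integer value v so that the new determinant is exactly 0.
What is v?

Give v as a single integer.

Answer: -3

Derivation:
det is linear in entry M[0][1]: det = old_det + (v - -5) * C_01
Cofactor C_01 = 5
Want det = 0: -10 + (v - -5) * 5 = 0
  (v - -5) = 10 / 5 = 2
  v = -5 + (2) = -3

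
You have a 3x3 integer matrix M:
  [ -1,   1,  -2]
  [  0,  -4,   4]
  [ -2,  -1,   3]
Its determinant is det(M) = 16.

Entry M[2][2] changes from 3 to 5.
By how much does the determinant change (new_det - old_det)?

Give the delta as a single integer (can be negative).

Answer: 8

Derivation:
Cofactor C_22 = 4
Entry delta = 5 - 3 = 2
Det delta = entry_delta * cofactor = 2 * 4 = 8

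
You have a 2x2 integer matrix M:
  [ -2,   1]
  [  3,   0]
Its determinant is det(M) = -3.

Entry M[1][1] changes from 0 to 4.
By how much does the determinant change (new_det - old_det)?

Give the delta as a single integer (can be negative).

Answer: -8

Derivation:
Cofactor C_11 = -2
Entry delta = 4 - 0 = 4
Det delta = entry_delta * cofactor = 4 * -2 = -8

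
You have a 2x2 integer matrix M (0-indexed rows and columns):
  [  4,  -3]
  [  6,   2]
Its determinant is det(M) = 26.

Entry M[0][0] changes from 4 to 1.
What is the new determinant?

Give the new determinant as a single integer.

Answer: 20

Derivation:
det is linear in row 0: changing M[0][0] by delta changes det by delta * cofactor(0,0).
Cofactor C_00 = (-1)^(0+0) * minor(0,0) = 2
Entry delta = 1 - 4 = -3
Det delta = -3 * 2 = -6
New det = 26 + -6 = 20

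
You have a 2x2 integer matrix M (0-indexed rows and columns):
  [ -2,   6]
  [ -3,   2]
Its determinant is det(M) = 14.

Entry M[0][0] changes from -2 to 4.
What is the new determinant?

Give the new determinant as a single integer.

Answer: 26

Derivation:
det is linear in row 0: changing M[0][0] by delta changes det by delta * cofactor(0,0).
Cofactor C_00 = (-1)^(0+0) * minor(0,0) = 2
Entry delta = 4 - -2 = 6
Det delta = 6 * 2 = 12
New det = 14 + 12 = 26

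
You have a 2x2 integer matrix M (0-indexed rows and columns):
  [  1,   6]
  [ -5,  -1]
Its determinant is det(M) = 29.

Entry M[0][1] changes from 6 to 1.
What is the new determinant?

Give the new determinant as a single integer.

Answer: 4

Derivation:
det is linear in row 0: changing M[0][1] by delta changes det by delta * cofactor(0,1).
Cofactor C_01 = (-1)^(0+1) * minor(0,1) = 5
Entry delta = 1 - 6 = -5
Det delta = -5 * 5 = -25
New det = 29 + -25 = 4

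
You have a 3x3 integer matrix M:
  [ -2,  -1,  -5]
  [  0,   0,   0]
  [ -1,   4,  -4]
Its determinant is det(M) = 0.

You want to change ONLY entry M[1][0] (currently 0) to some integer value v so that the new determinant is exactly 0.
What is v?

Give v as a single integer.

det is linear in entry M[1][0]: det = old_det + (v - 0) * C_10
Cofactor C_10 = -24
Want det = 0: 0 + (v - 0) * -24 = 0
  (v - 0) = 0 / -24 = 0
  v = 0 + (0) = 0

Answer: 0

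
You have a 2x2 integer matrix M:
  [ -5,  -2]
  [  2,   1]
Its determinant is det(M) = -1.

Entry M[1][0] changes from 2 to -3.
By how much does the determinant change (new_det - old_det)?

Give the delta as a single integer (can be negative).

Answer: -10

Derivation:
Cofactor C_10 = 2
Entry delta = -3 - 2 = -5
Det delta = entry_delta * cofactor = -5 * 2 = -10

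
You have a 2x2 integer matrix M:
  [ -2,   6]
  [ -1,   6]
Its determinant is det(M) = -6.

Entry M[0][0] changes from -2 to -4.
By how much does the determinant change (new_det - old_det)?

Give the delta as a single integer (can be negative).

Answer: -12

Derivation:
Cofactor C_00 = 6
Entry delta = -4 - -2 = -2
Det delta = entry_delta * cofactor = -2 * 6 = -12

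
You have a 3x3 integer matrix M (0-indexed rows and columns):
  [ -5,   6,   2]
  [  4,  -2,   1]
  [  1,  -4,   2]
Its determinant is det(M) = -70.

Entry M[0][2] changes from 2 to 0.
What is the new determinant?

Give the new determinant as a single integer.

det is linear in row 0: changing M[0][2] by delta changes det by delta * cofactor(0,2).
Cofactor C_02 = (-1)^(0+2) * minor(0,2) = -14
Entry delta = 0 - 2 = -2
Det delta = -2 * -14 = 28
New det = -70 + 28 = -42

Answer: -42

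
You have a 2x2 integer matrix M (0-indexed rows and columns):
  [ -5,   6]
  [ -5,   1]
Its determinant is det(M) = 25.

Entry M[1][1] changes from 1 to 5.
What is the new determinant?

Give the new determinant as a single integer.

det is linear in row 1: changing M[1][1] by delta changes det by delta * cofactor(1,1).
Cofactor C_11 = (-1)^(1+1) * minor(1,1) = -5
Entry delta = 5 - 1 = 4
Det delta = 4 * -5 = -20
New det = 25 + -20 = 5

Answer: 5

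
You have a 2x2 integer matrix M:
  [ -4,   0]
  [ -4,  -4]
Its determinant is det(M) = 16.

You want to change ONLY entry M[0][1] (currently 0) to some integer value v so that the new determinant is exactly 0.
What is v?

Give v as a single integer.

det is linear in entry M[0][1]: det = old_det + (v - 0) * C_01
Cofactor C_01 = 4
Want det = 0: 16 + (v - 0) * 4 = 0
  (v - 0) = -16 / 4 = -4
  v = 0 + (-4) = -4

Answer: -4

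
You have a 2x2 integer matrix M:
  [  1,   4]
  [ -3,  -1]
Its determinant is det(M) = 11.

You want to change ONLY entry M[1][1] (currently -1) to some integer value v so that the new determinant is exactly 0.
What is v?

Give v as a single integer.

det is linear in entry M[1][1]: det = old_det + (v - -1) * C_11
Cofactor C_11 = 1
Want det = 0: 11 + (v - -1) * 1 = 0
  (v - -1) = -11 / 1 = -11
  v = -1 + (-11) = -12

Answer: -12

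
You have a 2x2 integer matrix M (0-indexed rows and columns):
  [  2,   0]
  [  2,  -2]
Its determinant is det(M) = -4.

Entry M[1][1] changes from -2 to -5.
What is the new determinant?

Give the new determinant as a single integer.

Answer: -10

Derivation:
det is linear in row 1: changing M[1][1] by delta changes det by delta * cofactor(1,1).
Cofactor C_11 = (-1)^(1+1) * minor(1,1) = 2
Entry delta = -5 - -2 = -3
Det delta = -3 * 2 = -6
New det = -4 + -6 = -10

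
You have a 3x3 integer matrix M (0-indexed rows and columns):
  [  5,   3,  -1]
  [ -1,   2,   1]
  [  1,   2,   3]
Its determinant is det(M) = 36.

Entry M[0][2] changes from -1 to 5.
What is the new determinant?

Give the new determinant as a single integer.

det is linear in row 0: changing M[0][2] by delta changes det by delta * cofactor(0,2).
Cofactor C_02 = (-1)^(0+2) * minor(0,2) = -4
Entry delta = 5 - -1 = 6
Det delta = 6 * -4 = -24
New det = 36 + -24 = 12

Answer: 12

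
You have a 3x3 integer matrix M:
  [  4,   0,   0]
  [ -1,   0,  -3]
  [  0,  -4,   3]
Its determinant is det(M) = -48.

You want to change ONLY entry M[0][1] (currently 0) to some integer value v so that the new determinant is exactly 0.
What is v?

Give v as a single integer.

det is linear in entry M[0][1]: det = old_det + (v - 0) * C_01
Cofactor C_01 = 3
Want det = 0: -48 + (v - 0) * 3 = 0
  (v - 0) = 48 / 3 = 16
  v = 0 + (16) = 16

Answer: 16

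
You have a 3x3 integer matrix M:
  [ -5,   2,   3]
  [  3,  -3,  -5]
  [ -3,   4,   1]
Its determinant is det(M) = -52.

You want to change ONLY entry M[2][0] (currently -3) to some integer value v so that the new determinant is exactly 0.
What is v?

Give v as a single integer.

det is linear in entry M[2][0]: det = old_det + (v - -3) * C_20
Cofactor C_20 = -1
Want det = 0: -52 + (v - -3) * -1 = 0
  (v - -3) = 52 / -1 = -52
  v = -3 + (-52) = -55

Answer: -55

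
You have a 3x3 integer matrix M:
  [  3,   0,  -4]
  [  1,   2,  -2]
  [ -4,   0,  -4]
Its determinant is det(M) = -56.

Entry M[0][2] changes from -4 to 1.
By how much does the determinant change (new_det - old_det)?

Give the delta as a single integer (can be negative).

Answer: 40

Derivation:
Cofactor C_02 = 8
Entry delta = 1 - -4 = 5
Det delta = entry_delta * cofactor = 5 * 8 = 40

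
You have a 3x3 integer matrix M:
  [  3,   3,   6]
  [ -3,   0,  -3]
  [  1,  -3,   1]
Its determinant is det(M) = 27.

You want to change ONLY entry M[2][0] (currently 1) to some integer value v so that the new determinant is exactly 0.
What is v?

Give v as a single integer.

det is linear in entry M[2][0]: det = old_det + (v - 1) * C_20
Cofactor C_20 = -9
Want det = 0: 27 + (v - 1) * -9 = 0
  (v - 1) = -27 / -9 = 3
  v = 1 + (3) = 4

Answer: 4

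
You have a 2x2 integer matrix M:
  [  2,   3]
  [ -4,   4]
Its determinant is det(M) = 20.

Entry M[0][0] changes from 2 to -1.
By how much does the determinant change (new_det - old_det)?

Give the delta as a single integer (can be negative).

Cofactor C_00 = 4
Entry delta = -1 - 2 = -3
Det delta = entry_delta * cofactor = -3 * 4 = -12

Answer: -12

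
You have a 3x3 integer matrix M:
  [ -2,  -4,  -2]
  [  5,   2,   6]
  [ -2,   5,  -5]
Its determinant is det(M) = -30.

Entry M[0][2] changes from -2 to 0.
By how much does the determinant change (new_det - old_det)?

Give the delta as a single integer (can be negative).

Cofactor C_02 = 29
Entry delta = 0 - -2 = 2
Det delta = entry_delta * cofactor = 2 * 29 = 58

Answer: 58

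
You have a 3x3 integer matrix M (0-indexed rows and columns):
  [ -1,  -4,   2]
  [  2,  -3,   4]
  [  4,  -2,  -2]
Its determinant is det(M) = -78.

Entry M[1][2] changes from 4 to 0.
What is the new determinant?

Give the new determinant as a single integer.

det is linear in row 1: changing M[1][2] by delta changes det by delta * cofactor(1,2).
Cofactor C_12 = (-1)^(1+2) * minor(1,2) = -18
Entry delta = 0 - 4 = -4
Det delta = -4 * -18 = 72
New det = -78 + 72 = -6

Answer: -6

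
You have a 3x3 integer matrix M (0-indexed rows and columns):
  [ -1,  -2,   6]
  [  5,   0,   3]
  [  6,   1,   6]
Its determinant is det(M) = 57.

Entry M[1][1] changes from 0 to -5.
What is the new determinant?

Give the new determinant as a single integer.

det is linear in row 1: changing M[1][1] by delta changes det by delta * cofactor(1,1).
Cofactor C_11 = (-1)^(1+1) * minor(1,1) = -42
Entry delta = -5 - 0 = -5
Det delta = -5 * -42 = 210
New det = 57 + 210 = 267

Answer: 267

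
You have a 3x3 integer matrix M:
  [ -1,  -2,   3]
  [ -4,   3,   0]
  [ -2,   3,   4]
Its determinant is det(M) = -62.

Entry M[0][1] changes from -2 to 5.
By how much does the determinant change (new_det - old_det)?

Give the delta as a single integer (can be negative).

Cofactor C_01 = 16
Entry delta = 5 - -2 = 7
Det delta = entry_delta * cofactor = 7 * 16 = 112

Answer: 112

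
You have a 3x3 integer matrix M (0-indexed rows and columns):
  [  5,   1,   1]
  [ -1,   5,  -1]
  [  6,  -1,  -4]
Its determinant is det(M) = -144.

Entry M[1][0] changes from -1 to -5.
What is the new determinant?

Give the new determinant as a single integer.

Answer: -156

Derivation:
det is linear in row 1: changing M[1][0] by delta changes det by delta * cofactor(1,0).
Cofactor C_10 = (-1)^(1+0) * minor(1,0) = 3
Entry delta = -5 - -1 = -4
Det delta = -4 * 3 = -12
New det = -144 + -12 = -156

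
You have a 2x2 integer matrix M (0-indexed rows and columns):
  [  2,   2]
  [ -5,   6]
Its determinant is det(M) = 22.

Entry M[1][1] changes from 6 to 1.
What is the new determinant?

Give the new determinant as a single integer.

det is linear in row 1: changing M[1][1] by delta changes det by delta * cofactor(1,1).
Cofactor C_11 = (-1)^(1+1) * minor(1,1) = 2
Entry delta = 1 - 6 = -5
Det delta = -5 * 2 = -10
New det = 22 + -10 = 12

Answer: 12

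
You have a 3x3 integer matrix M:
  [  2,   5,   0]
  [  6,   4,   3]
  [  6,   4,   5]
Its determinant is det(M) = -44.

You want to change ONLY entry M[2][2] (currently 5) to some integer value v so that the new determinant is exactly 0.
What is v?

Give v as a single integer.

det is linear in entry M[2][2]: det = old_det + (v - 5) * C_22
Cofactor C_22 = -22
Want det = 0: -44 + (v - 5) * -22 = 0
  (v - 5) = 44 / -22 = -2
  v = 5 + (-2) = 3

Answer: 3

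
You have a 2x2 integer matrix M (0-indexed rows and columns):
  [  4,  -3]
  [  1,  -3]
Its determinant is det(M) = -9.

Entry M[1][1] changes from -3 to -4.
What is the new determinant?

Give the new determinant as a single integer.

Answer: -13

Derivation:
det is linear in row 1: changing M[1][1] by delta changes det by delta * cofactor(1,1).
Cofactor C_11 = (-1)^(1+1) * minor(1,1) = 4
Entry delta = -4 - -3 = -1
Det delta = -1 * 4 = -4
New det = -9 + -4 = -13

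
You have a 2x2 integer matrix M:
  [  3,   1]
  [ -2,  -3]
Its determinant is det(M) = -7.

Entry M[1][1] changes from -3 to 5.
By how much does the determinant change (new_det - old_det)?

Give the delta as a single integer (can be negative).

Cofactor C_11 = 3
Entry delta = 5 - -3 = 8
Det delta = entry_delta * cofactor = 8 * 3 = 24

Answer: 24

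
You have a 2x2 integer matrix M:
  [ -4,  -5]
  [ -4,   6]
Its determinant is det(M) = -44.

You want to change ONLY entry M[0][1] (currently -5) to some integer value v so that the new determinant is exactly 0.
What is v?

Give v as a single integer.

Answer: 6

Derivation:
det is linear in entry M[0][1]: det = old_det + (v - -5) * C_01
Cofactor C_01 = 4
Want det = 0: -44 + (v - -5) * 4 = 0
  (v - -5) = 44 / 4 = 11
  v = -5 + (11) = 6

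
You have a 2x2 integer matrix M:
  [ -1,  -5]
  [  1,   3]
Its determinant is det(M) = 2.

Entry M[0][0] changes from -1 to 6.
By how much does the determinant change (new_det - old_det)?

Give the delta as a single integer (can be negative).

Cofactor C_00 = 3
Entry delta = 6 - -1 = 7
Det delta = entry_delta * cofactor = 7 * 3 = 21

Answer: 21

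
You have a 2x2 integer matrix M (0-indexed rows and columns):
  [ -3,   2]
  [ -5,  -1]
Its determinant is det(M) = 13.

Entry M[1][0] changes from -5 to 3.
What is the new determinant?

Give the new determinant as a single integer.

det is linear in row 1: changing M[1][0] by delta changes det by delta * cofactor(1,0).
Cofactor C_10 = (-1)^(1+0) * minor(1,0) = -2
Entry delta = 3 - -5 = 8
Det delta = 8 * -2 = -16
New det = 13 + -16 = -3

Answer: -3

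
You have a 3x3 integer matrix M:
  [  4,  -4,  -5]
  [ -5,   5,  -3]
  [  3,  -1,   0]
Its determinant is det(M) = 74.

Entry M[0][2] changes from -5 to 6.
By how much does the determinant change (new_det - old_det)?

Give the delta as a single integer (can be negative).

Cofactor C_02 = -10
Entry delta = 6 - -5 = 11
Det delta = entry_delta * cofactor = 11 * -10 = -110

Answer: -110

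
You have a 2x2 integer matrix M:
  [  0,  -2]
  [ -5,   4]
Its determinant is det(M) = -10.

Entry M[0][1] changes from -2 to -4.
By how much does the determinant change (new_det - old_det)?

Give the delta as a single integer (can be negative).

Answer: -10

Derivation:
Cofactor C_01 = 5
Entry delta = -4 - -2 = -2
Det delta = entry_delta * cofactor = -2 * 5 = -10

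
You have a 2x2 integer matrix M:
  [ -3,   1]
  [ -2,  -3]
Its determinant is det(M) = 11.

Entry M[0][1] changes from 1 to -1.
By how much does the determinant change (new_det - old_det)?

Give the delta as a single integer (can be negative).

Cofactor C_01 = 2
Entry delta = -1 - 1 = -2
Det delta = entry_delta * cofactor = -2 * 2 = -4

Answer: -4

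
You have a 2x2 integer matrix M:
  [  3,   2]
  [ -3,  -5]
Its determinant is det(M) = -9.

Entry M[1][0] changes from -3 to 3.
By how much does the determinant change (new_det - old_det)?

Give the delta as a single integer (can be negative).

Cofactor C_10 = -2
Entry delta = 3 - -3 = 6
Det delta = entry_delta * cofactor = 6 * -2 = -12

Answer: -12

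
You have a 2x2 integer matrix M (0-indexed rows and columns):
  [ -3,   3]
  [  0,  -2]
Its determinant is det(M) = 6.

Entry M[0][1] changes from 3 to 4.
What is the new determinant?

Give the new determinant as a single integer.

det is linear in row 0: changing M[0][1] by delta changes det by delta * cofactor(0,1).
Cofactor C_01 = (-1)^(0+1) * minor(0,1) = 0
Entry delta = 4 - 3 = 1
Det delta = 1 * 0 = 0
New det = 6 + 0 = 6

Answer: 6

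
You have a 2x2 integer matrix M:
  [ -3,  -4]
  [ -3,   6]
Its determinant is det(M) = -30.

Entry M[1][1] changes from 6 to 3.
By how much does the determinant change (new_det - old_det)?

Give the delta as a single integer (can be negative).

Cofactor C_11 = -3
Entry delta = 3 - 6 = -3
Det delta = entry_delta * cofactor = -3 * -3 = 9

Answer: 9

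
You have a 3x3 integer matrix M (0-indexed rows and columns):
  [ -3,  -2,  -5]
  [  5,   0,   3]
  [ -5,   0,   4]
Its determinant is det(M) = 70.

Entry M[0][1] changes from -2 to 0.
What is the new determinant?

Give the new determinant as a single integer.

det is linear in row 0: changing M[0][1] by delta changes det by delta * cofactor(0,1).
Cofactor C_01 = (-1)^(0+1) * minor(0,1) = -35
Entry delta = 0 - -2 = 2
Det delta = 2 * -35 = -70
New det = 70 + -70 = 0

Answer: 0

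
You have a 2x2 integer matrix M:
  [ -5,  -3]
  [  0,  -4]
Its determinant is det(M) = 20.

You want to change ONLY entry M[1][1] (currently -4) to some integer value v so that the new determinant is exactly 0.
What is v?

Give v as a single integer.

Answer: 0

Derivation:
det is linear in entry M[1][1]: det = old_det + (v - -4) * C_11
Cofactor C_11 = -5
Want det = 0: 20 + (v - -4) * -5 = 0
  (v - -4) = -20 / -5 = 4
  v = -4 + (4) = 0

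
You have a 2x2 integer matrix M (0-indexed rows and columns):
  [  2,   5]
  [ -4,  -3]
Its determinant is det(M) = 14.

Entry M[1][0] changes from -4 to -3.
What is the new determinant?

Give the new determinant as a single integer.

Answer: 9

Derivation:
det is linear in row 1: changing M[1][0] by delta changes det by delta * cofactor(1,0).
Cofactor C_10 = (-1)^(1+0) * minor(1,0) = -5
Entry delta = -3 - -4 = 1
Det delta = 1 * -5 = -5
New det = 14 + -5 = 9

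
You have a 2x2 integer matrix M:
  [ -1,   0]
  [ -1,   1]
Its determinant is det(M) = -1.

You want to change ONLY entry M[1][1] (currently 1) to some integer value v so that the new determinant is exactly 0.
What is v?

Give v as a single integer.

Answer: 0

Derivation:
det is linear in entry M[1][1]: det = old_det + (v - 1) * C_11
Cofactor C_11 = -1
Want det = 0: -1 + (v - 1) * -1 = 0
  (v - 1) = 1 / -1 = -1
  v = 1 + (-1) = 0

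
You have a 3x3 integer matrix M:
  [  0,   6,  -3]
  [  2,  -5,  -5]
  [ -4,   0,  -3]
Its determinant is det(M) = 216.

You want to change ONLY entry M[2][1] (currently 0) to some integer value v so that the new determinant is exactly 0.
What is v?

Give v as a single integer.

det is linear in entry M[2][1]: det = old_det + (v - 0) * C_21
Cofactor C_21 = -6
Want det = 0: 216 + (v - 0) * -6 = 0
  (v - 0) = -216 / -6 = 36
  v = 0 + (36) = 36

Answer: 36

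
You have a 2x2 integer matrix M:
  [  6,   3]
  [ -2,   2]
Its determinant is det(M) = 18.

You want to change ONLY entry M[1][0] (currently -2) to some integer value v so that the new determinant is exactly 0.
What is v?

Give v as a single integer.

Answer: 4

Derivation:
det is linear in entry M[1][0]: det = old_det + (v - -2) * C_10
Cofactor C_10 = -3
Want det = 0: 18 + (v - -2) * -3 = 0
  (v - -2) = -18 / -3 = 6
  v = -2 + (6) = 4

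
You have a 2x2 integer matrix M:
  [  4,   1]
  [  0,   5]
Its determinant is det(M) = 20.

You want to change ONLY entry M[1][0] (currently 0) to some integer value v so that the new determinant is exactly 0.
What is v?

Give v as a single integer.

det is linear in entry M[1][0]: det = old_det + (v - 0) * C_10
Cofactor C_10 = -1
Want det = 0: 20 + (v - 0) * -1 = 0
  (v - 0) = -20 / -1 = 20
  v = 0 + (20) = 20

Answer: 20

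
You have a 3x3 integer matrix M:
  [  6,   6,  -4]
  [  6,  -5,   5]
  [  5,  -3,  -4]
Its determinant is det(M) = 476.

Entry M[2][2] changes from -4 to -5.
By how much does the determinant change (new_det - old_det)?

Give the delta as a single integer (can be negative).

Cofactor C_22 = -66
Entry delta = -5 - -4 = -1
Det delta = entry_delta * cofactor = -1 * -66 = 66

Answer: 66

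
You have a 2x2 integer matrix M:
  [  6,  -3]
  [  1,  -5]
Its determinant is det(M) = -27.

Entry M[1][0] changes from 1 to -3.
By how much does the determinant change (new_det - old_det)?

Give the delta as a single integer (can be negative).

Cofactor C_10 = 3
Entry delta = -3 - 1 = -4
Det delta = entry_delta * cofactor = -4 * 3 = -12

Answer: -12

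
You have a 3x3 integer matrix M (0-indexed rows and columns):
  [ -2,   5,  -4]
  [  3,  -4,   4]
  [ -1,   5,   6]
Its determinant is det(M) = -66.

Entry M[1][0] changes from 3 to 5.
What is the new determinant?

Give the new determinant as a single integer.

Answer: -166

Derivation:
det is linear in row 1: changing M[1][0] by delta changes det by delta * cofactor(1,0).
Cofactor C_10 = (-1)^(1+0) * minor(1,0) = -50
Entry delta = 5 - 3 = 2
Det delta = 2 * -50 = -100
New det = -66 + -100 = -166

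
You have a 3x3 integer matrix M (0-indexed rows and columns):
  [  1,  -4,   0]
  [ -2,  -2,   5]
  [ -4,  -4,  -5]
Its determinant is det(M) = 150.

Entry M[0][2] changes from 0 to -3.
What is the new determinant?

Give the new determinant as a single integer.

det is linear in row 0: changing M[0][2] by delta changes det by delta * cofactor(0,2).
Cofactor C_02 = (-1)^(0+2) * minor(0,2) = 0
Entry delta = -3 - 0 = -3
Det delta = -3 * 0 = 0
New det = 150 + 0 = 150

Answer: 150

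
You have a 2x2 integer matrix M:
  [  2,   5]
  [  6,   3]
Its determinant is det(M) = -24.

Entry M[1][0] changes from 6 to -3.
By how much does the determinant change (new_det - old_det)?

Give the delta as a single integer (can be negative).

Answer: 45

Derivation:
Cofactor C_10 = -5
Entry delta = -3 - 6 = -9
Det delta = entry_delta * cofactor = -9 * -5 = 45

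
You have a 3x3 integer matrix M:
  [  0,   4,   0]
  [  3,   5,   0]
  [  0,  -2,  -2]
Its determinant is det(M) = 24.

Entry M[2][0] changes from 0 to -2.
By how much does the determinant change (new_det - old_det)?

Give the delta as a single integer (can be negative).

Answer: 0

Derivation:
Cofactor C_20 = 0
Entry delta = -2 - 0 = -2
Det delta = entry_delta * cofactor = -2 * 0 = 0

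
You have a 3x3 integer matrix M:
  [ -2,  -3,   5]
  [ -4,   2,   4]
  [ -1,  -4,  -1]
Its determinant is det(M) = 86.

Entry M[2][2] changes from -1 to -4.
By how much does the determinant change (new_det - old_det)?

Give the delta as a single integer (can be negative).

Cofactor C_22 = -16
Entry delta = -4 - -1 = -3
Det delta = entry_delta * cofactor = -3 * -16 = 48

Answer: 48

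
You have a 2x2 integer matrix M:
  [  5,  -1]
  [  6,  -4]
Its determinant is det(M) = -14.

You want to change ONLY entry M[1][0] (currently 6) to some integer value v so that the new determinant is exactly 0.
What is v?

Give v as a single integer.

det is linear in entry M[1][0]: det = old_det + (v - 6) * C_10
Cofactor C_10 = 1
Want det = 0: -14 + (v - 6) * 1 = 0
  (v - 6) = 14 / 1 = 14
  v = 6 + (14) = 20

Answer: 20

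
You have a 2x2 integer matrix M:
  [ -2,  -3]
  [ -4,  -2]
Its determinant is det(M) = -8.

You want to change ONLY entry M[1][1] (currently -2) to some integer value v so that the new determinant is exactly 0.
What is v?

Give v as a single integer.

Answer: -6

Derivation:
det is linear in entry M[1][1]: det = old_det + (v - -2) * C_11
Cofactor C_11 = -2
Want det = 0: -8 + (v - -2) * -2 = 0
  (v - -2) = 8 / -2 = -4
  v = -2 + (-4) = -6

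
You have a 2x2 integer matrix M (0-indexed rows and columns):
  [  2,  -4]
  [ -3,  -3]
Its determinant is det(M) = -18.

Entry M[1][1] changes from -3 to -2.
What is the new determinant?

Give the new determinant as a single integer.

det is linear in row 1: changing M[1][1] by delta changes det by delta * cofactor(1,1).
Cofactor C_11 = (-1)^(1+1) * minor(1,1) = 2
Entry delta = -2 - -3 = 1
Det delta = 1 * 2 = 2
New det = -18 + 2 = -16

Answer: -16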